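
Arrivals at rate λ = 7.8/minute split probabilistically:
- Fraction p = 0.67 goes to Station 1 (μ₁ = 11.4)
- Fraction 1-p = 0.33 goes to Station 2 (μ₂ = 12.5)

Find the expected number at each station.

Effective rates: λ₁ = 7.8×0.67 = 5.226, λ₂ = 7.8×0.33 = 2.574
Station 1: ρ₁ = 5.226/11.4 = 0.458421, L₁ = ρ₁/(1-ρ₁) = 0.458421/(1-0.458421) = 0.8465
Station 2: ρ₂ = 2.574/12.5 = 0.2059, L₂ = ρ₂/(1-ρ₂) = 0.2059/(1-0.2059) = 0.2593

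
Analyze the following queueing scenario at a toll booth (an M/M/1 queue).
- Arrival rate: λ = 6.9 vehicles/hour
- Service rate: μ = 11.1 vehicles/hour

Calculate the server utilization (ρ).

Server utilization: ρ = λ/μ
ρ = 6.9/11.1 = 0.6216
The server is busy 62.16% of the time.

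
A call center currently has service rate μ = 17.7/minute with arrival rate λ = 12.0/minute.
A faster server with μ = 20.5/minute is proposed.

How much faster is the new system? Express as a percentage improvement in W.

System 1: ρ₁ = 12.0/17.7 = 0.6780, W₁ = 1/(17.7-12.0) = 0.17544
System 2: ρ₂ = 12.0/20.5 = 0.5854, W₂ = 1/(20.5-12.0) = 0.11765
Improvement: (W₁-W₂)/W₁ = (0.17544-0.11765)/0.17544 = 32.94%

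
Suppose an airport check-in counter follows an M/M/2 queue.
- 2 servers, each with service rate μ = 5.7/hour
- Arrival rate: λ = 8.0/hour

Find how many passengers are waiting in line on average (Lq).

Traffic intensity: ρ = λ/(cμ) = 8.0/(2×5.7) = 0.7018
Since ρ = 0.7018 < 1, system is stable.
Offered load a = λ/μ = cρ = 8.0/5.7 = 1.4035
P₀ = [ Σₙ₌₀^1 aⁿ/n! + a^2/(2!(1-ρ)) ]⁻¹
Σ = a^0/0! + a^1/1! = 1.0000 + 1.4035 = 2.4035
a^2/(2!(1-ρ)) = 1.96984/(2 × 0.298246) = 3.3024
P₀ = 1/(2.4035 + 3.3024) = 0.1753
Lq = P₀·a^2·ρ / (2!(1-ρ)²) = 0.17526 × 1.9698 × 0.70175 / (2 × 0.088950) = 1.3618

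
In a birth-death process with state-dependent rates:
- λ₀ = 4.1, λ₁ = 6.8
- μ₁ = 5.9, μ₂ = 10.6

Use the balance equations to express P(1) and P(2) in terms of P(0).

Balance equations:
State 0: λ₀P₀ = μ₁P₁ → P₁ = (λ₀/μ₁)P₀ = (4.1/5.9)P₀ = 0.6949P₀
State 1: P₂ = (λ₀λ₁)/(μ₁μ₂)P₀ = (4.1×6.8)/(5.9×10.6)P₀ = 0.4458P₀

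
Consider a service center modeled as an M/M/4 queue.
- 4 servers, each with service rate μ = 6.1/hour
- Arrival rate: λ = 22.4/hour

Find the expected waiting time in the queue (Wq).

Traffic intensity: ρ = λ/(cμ) = 22.4/(4×6.1) = 0.9180
Since ρ = 0.9180 < 1, system is stable.
Offered load a = λ/μ = cρ = 22.4/6.1 = 3.6721
P₀ = [ Σₙ₌₀^3 aⁿ/n! + a^4/(4!(1-ρ)) ]⁻¹
Σ = a^0/0! + a^1/1! + a^2/2! + a^3/3! = 1.0000 + 3.6721 + 6.7423 + 8.2528 = 19.6672
a^4/(4!(1-ρ)) = 181.8330/(24 × 0.0819672) = 92.4318
P₀ = 1/(19.6672 + 92.4318) = 0.008921
Lq = P₀·a^4·ρ / (4!(1-ρ)²) = 0.0089207 × 181.8330 × 0.91803 / (24 × 0.0067186) = 9.2350
Wq = Lq/λ = 9.2350/22.4 = 0.4123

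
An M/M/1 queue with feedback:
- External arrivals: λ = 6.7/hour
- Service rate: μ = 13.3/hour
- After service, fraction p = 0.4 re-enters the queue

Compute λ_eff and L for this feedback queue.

Effective arrival rate: λ_eff = λ/(1-p) = 6.7/(1-0.4) = 6.7/0.60 = 11.1667
ρ = λ_eff/μ = 11.1667/13.3 = 0.8396
L = ρ/(1-ρ) = 0.8396/(1-0.8396) = 5.2344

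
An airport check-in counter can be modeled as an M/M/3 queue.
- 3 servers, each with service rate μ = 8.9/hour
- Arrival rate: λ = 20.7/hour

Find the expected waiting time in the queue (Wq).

Traffic intensity: ρ = λ/(cμ) = 20.7/(3×8.9) = 0.7753
Since ρ = 0.7753 < 1, system is stable.
Offered load a = λ/μ = cρ = 20.7/8.9 = 2.3258
P₀ = [ Σₙ₌₀^2 aⁿ/n! + a^3/(3!(1-ρ)) ]⁻¹
Σ = a^0/0! + a^1/1! + a^2/2! = 1.0000 + 2.3258 + 2.7048 = 6.0306
a^3/(3!(1-ρ)) = 12.58175/(6 × 0.2247191) = 9.3315
P₀ = 1/(6.0306 + 9.3315) = 0.06510
Lq = P₀·a^3·ρ / (3!(1-ρ)²) = 0.06509536 × 12.58175 × 0.7752809 / (6 × 0.05049867) = 2.0957
Wq = Lq/λ = 2.0957/20.7 = 0.1012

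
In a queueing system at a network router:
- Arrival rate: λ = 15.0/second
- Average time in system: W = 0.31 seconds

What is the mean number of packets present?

Little's Law: L = λW
L = 15.0 × 0.31 = 4.6500 packets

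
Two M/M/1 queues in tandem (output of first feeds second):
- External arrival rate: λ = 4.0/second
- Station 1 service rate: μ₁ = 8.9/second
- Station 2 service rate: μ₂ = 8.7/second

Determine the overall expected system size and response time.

By Jackson's theorem, each station behaves as independent M/M/1.
Station 1: ρ₁ = 4.0/8.9 = 0.4494, L₁ = ρ₁/(1-ρ₁) = λ/(μ₁-λ) = 4.0/4.90 = 0.8163
Station 2: ρ₂ = 4.0/8.7 = 0.4598, L₂ = ρ₂/(1-ρ₂) = λ/(μ₂-λ) = 4.0/4.70 = 0.8511
Total: L = L₁ + L₂ = 0.8163 + 0.8511 = 1.6674
W = L/λ = 1.6674/4.0 = 0.4168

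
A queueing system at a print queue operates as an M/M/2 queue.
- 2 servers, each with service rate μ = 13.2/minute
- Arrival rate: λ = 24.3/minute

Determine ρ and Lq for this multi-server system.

Traffic intensity: ρ = λ/(cμ) = 24.3/(2×13.2) = 0.9205
Since ρ = 0.9205 < 1, system is stable.
Offered load a = λ/μ = cρ = 24.3/13.2 = 1.8409
P₀ = [ Σₙ₌₀^1 aⁿ/n! + a^2/(2!(1-ρ)) ]⁻¹
Σ = a^0/0! + a^1/1! = 1.0000 + 1.8409 = 2.8409
a^2/(2!(1-ρ)) = 3.388946/(2 × 0.07954545) = 21.3019
P₀ = 1/(2.8409 + 21.3019) = 0.04142
Lq = P₀·a^2·ρ / (2!(1-ρ)²) = 0.0414201 × 3.38895 × 0.920455 / (2 × 0.00632748) = 10.2098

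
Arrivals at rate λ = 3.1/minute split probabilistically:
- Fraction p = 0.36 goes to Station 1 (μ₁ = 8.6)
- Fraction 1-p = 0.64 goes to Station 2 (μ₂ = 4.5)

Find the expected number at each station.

Effective rates: λ₁ = 3.1×0.36 = 1.116, λ₂ = 3.1×0.64 = 1.984
Station 1: ρ₁ = 1.116/8.6 = 0.12977, L₁ = ρ₁/(1-ρ₁) = 0.12977/(1-0.12977) = 0.1491
Station 2: ρ₂ = 1.984/4.5 = 0.4409, L₂ = ρ₂/(1-ρ₂) = 0.4409/(1-0.4409) = 0.7886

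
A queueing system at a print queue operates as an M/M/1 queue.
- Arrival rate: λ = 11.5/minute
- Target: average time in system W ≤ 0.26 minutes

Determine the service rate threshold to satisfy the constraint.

For M/M/1: W = 1/(μ-λ)
Need W ≤ 0.26, so 1/(μ-λ) ≤ 0.26
μ - λ ≥ 1/0.26 = 3.8462
μ ≥ 11.5 + 3.8462 = 15.3462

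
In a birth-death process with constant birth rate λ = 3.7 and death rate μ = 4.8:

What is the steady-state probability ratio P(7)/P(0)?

For constant rates: P(n)/P(0) = (λ/μ)^n
P(7)/P(0) = (3.7/4.8)^7 = 0.7708^7 = 0.1617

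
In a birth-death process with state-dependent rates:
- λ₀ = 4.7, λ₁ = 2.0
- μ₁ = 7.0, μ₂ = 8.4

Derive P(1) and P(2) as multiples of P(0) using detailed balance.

Balance equations:
State 0: λ₀P₀ = μ₁P₁ → P₁ = (λ₀/μ₁)P₀ = (4.7/7.0)P₀ = 0.6714P₀
State 1: P₂ = (λ₀λ₁)/(μ₁μ₂)P₀ = (4.7×2.0)/(7.0×8.4)P₀ = 0.1599P₀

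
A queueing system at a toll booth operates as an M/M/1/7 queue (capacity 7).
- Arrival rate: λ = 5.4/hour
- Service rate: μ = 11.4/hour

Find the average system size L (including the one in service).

ρ = λ/μ = 5.4/11.4 = 0.47368
P₀ = (1-ρ)/(1-ρ^(K+1)) = (1-0.47368)/(1-0.47368^8) = 0.52632/0.99747 = 0.5277
P_K = P₀×ρ^K = 0.52766 × 0.47368^7 = 0.52766 × 0.0053505 = 0.002823
L = ρ[1 - (K+1)ρ^K + Kρ^(K+1)] / [(1-ρ)(1-ρ^(K+1))]
L = 0.47368 × (1 - 8×0.005351 + 7×0.002534) / ((1 - 0.47368) × (1 - 0.002534)) = 0.8797 vehicles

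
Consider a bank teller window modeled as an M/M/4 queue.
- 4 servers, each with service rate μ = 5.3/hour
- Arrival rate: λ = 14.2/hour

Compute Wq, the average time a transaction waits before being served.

Traffic intensity: ρ = λ/(cμ) = 14.2/(4×5.3) = 0.6698
Since ρ = 0.6698 < 1, system is stable.
Offered load a = λ/μ = cρ = 14.2/5.3 = 2.6792
P₀ = [ Σₙ₌₀^3 aⁿ/n! + a^4/(4!(1-ρ)) ]⁻¹
Σ = a^0/0! + a^1/1! + a^2/2! + a^3/3! = 1.00000 + 2.67925 + 3.58918 + 3.20543 = 10.4739
a^4/(4!(1-ρ)) = 51.5288/(24 × 0.33019) = 6.5024
P₀ = 1/(10.4739 + 6.5024) = 0.05891
Lq = P₀·a^4·ρ / (4!(1-ρ)²) = 0.058906 × 51.5288 × 0.66981 / (24 × 0.10902) = 0.7770
Wq = Lq/λ = 0.7770/14.2 = 0.05472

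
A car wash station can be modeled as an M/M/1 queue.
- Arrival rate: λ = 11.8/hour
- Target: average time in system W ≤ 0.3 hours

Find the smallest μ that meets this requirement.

For M/M/1: W = 1/(μ-λ)
Need W ≤ 0.3, so 1/(μ-λ) ≤ 0.3
μ - λ ≥ 1/0.3 = 3.3333
μ ≥ 11.8 + 3.3333 = 15.1333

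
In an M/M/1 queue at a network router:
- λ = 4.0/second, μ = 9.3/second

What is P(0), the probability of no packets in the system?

ρ = λ/μ = 4.0/9.3 = 0.4301
P(0) = 1 - ρ = 1 - 0.4301 = 0.5699
The server is idle 56.99% of the time.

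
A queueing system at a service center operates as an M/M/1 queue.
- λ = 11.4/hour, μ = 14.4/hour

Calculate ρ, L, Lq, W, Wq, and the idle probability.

Step 1: ρ = λ/μ = 11.4/14.4 = 0.7917
Step 2: L = λ/(μ-λ) = 11.4/3.00 = 3.8000
Step 3: Lq = λ²/(μ(μ-λ)) = 129.96/(14.4×3.00) = 3.0083
Step 4: W = 1/(μ-λ) = 1/3.00 = 0.33333
Step 5: Wq = λ/(μ(μ-λ)) = 11.4/(14.4×3.00) = 0.2639
Step 6: P(0) = 1-ρ = 0.2083
Verify: L = λW = 11.4×0.33333 = 3.8000 ✔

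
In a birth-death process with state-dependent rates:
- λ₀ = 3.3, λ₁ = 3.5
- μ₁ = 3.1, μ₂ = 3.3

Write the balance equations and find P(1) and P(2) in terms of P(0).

Balance equations:
State 0: λ₀P₀ = μ₁P₁ → P₁ = (λ₀/μ₁)P₀ = (3.3/3.1)P₀ = 1.0645P₀
State 1: P₂ = (λ₀λ₁)/(μ₁μ₂)P₀ = (3.3×3.5)/(3.1×3.3)P₀ = 1.1290P₀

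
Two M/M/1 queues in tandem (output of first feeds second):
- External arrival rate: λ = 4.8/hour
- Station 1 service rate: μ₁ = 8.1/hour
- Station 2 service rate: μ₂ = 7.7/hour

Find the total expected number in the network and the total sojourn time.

By Jackson's theorem, each station behaves as independent M/M/1.
Station 1: ρ₁ = 4.8/8.1 = 0.5926, L₁ = ρ₁/(1-ρ₁) = λ/(μ₁-λ) = 4.8/3.30 = 1.4545
Station 2: ρ₂ = 4.8/7.7 = 0.6234, L₂ = ρ₂/(1-ρ₂) = λ/(μ₂-λ) = 4.8/2.90 = 1.6552
Total: L = L₁ + L₂ = 1.4545 + 1.6552 = 3.1097
W = L/λ = 3.1097/4.8 = 0.6479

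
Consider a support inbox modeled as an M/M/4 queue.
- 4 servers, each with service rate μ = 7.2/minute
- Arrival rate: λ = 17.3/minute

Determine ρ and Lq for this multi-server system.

Traffic intensity: ρ = λ/(cμ) = 17.3/(4×7.2) = 0.6007
Since ρ = 0.6007 < 1, system is stable.
Offered load a = λ/μ = cρ = 17.3/7.2 = 2.4028
P₀ = [ Σₙ₌₀^3 aⁿ/n! + a^4/(4!(1-ρ)) ]⁻¹
Σ = a^0/0! + a^1/1! + a^2/2! + a^3/3! = 1.0000 + 2.4028 + 2.8867 + 2.3120 = 8.6015
a^4/(4!(1-ρ)) = 33.3315/(24 × 0.3993) = 3.4781
P₀ = 1/(8.6015 + 3.4781) = 0.08278
Lq = P₀·a^4·ρ / (4!(1-ρ)²) = 0.0827847 × 33.3315 × 0.600694 / (24 × 0.159445) = 0.4331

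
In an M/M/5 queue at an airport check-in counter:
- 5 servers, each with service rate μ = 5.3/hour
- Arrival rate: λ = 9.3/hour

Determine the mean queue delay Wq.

Traffic intensity: ρ = λ/(cμ) = 9.3/(5×5.3) = 0.3509
Since ρ = 0.3509 < 1, system is stable.
Offered load a = λ/μ = cρ = 9.3/5.3 = 1.7547
P₀ = [ Σₙ₌₀^4 aⁿ/n! + a^5/(5!(1-ρ)) ]⁻¹
Σ = a^0/0! + a^1/1! + a^2/2! + a^3/3! + a^4/4! = 1.0000 + 1.7547 + 1.5395 + 0.9005 + 0.3950 = 5.5897
a^5/(5!(1-ρ)) = 16.6355/(120 × 0.6491) = 0.2136
P₀ = 1/(5.5897 + 0.2136) = 0.1723
Lq = P₀·a^5·ρ / (5!(1-ρ)²) = 0.17232 × 16.6355 × 0.35094 / (120 × 0.42127) = 0.01990
Wq = Lq/λ = 0.01990/9.3 = 0.002140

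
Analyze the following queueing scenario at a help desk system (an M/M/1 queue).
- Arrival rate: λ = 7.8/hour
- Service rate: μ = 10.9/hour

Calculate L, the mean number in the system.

ρ = λ/μ = 7.8/10.9 = 0.7156
For M/M/1: L = λ/(μ-λ)
L = 7.8/(10.9-7.8) = 7.8/3.10
L = 2.5161 tickets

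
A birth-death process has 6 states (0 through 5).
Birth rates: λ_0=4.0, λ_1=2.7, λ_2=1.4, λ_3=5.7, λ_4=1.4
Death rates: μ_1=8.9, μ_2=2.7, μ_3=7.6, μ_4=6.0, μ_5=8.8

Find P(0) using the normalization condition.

Ratios P(n)/P(0) = (λ₀···λₙ₋₁)/(μ₁···μₙ):
P(1)/P(0) = (4.0)/(8.9) = 0.4494
P(2)/P(0) = (4.0×2.7)/(8.9×2.7) = 0.4494
P(3)/P(0) = (4.0×2.7×1.4)/(8.9×2.7×7.6) = 0.08279
P(4)/P(0) = (4.0×2.7×1.4×5.7)/(8.9×2.7×7.6×6.0) = 0.07865
P(5)/P(0) = (4.0×2.7×1.4×5.7×1.4)/(8.9×2.7×7.6×6.0×8.8) = 0.01251

Normalization: ∑ P(n) = 1
P(0) × (1.0000 + 0.4494 + 0.4494 + 0.08279 + 0.07865 + 0.01251) = 1
P(0) × 2.0728 = 1
P(0) = 1/2.0728 = 0.4824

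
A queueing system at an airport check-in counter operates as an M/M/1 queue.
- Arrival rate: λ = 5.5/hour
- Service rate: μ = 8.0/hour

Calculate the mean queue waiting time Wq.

First, compute utilization: ρ = λ/μ = 5.5/8.0 = 0.6875
For M/M/1: Wq = λ/(μ(μ-λ))
Wq = 5.5/(8.0 × (8.0-5.5))
Wq = 5.5/(8.0 × 2.50)
Wq = 0.2750 hours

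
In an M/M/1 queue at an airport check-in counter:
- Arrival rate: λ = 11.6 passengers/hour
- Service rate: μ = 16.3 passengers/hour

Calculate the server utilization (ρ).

Server utilization: ρ = λ/μ
ρ = 11.6/16.3 = 0.7117
The server is busy 71.17% of the time.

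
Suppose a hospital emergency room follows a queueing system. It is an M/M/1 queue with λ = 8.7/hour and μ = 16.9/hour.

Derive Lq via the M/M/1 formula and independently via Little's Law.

Method 1 (direct): Lq = λ²/(μ(μ-λ)) = 75.69/(16.9 × 8.20) = 0.5462

Method 2 (Little's Law):
W = 1/(μ-λ) = 1/8.20 = 0.12195
Wq = W - 1/μ = 0.12195 - 0.059172 = 0.06278
Lq = λWq = 8.7 × 0.06278 = 0.5462 ✔ (matches Method 1)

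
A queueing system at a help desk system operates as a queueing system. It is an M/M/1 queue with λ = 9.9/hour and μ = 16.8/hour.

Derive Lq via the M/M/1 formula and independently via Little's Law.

Method 1 (direct): Lq = λ²/(μ(μ-λ)) = 98.01/(16.8 × 6.90) = 0.8455

Method 2 (Little's Law):
W = 1/(μ-λ) = 1/6.90 = 0.144928
Wq = W - 1/μ = 0.144928 - 0.0595238 = 0.08540
Lq = λWq = 9.9 × 0.08540 = 0.8455 ✔ (matches Method 1)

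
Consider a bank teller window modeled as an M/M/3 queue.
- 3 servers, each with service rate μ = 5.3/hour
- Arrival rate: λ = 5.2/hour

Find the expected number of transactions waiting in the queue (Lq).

Traffic intensity: ρ = λ/(cμ) = 5.2/(3×5.3) = 0.3270
Since ρ = 0.3270 < 1, system is stable.
Offered load a = λ/μ = cρ = 5.2/5.3 = 0.9811
P₀ = [ Σₙ₌₀^2 aⁿ/n! + a^3/(3!(1-ρ)) ]⁻¹
Σ = a^0/0! + a^1/1! + a^2/2! = 1.0000 + 0.9811 + 0.4813 = 2.4624
a^3/(3!(1-ρ)) = 0.9445/(6 × 0.6730) = 0.2339
P₀ = 1/(2.4624 + 0.2339) = 0.3709
Lq = P₀·a^3·ρ / (3!(1-ρ)²) = 0.3709 × 0.9445 × 0.3270 / (6 × 0.4529) = 0.04216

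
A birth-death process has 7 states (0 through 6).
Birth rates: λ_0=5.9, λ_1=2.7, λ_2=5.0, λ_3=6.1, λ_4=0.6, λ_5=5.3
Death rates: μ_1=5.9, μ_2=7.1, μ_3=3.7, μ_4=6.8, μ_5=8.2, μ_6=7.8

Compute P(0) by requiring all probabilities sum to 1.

Ratios P(n)/P(0) = (λ₀···λₙ₋₁)/(μ₁···μₙ):
P(1)/P(0) = (5.9)/(5.9) = 1.0000
P(2)/P(0) = (5.9×2.7)/(5.9×7.1) = 0.38028
P(3)/P(0) = (5.9×2.7×5.0)/(5.9×7.1×3.7) = 0.51389
P(4)/P(0) = (5.9×2.7×5.0×6.1)/(5.9×7.1×3.7×6.8) = 0.46099
P(5)/P(0) = (5.9×2.7×5.0×6.1×0.6)/(5.9×7.1×3.7×6.8×8.2) = 0.033731
P(6)/P(0) = (5.9×2.7×5.0×6.1×0.6×5.3)/(5.9×7.1×3.7×6.8×8.2×7.8) = 0.022920

Normalization: ∑ P(n) = 1
P(0) × (1.0000 + 1.0000 + 0.38028 + 0.51389 + 0.46099 + 0.033731 + 0.022920) = 1
P(0) × 3.4118 = 1
P(0) = 1/3.4118 = 0.2931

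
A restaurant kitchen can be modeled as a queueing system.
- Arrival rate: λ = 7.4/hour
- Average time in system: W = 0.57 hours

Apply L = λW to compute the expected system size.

Little's Law: L = λW
L = 7.4 × 0.57 = 4.2180 orders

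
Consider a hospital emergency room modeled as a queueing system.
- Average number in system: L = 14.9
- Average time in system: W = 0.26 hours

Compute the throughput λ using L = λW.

Little's Law: L = λW, so λ = L/W
λ = 14.9/0.26 = 57.3077 patients/hour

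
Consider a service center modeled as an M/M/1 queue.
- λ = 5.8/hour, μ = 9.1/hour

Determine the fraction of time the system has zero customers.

ρ = λ/μ = 5.8/9.1 = 0.6374
P(0) = 1 - ρ = 1 - 0.6374 = 0.3626
The server is idle 36.26% of the time.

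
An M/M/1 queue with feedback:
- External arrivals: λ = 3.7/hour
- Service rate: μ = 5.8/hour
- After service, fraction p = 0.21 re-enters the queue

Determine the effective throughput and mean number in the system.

Effective arrival rate: λ_eff = λ/(1-p) = 3.7/(1-0.21) = 3.7/0.79 = 4.683544
ρ = λ_eff/μ = 4.683544/5.8 = 0.807508
L = ρ/(1-ρ) = 0.807508/(1-0.807508) = 4.1950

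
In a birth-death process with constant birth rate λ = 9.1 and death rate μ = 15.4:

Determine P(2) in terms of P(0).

For constant rates: P(n)/P(0) = (λ/μ)^n
P(2)/P(0) = (9.1/15.4)^2 = 0.5909^2 = 0.3492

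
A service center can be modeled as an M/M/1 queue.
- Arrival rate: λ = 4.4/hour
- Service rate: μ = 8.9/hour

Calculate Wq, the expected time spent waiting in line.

First, compute utilization: ρ = λ/μ = 4.4/8.9 = 0.4944
For M/M/1: Wq = λ/(μ(μ-λ))
Wq = 4.4/(8.9 × (8.9-4.4))
Wq = 4.4/(8.9 × 4.50)
Wq = 0.1099 hours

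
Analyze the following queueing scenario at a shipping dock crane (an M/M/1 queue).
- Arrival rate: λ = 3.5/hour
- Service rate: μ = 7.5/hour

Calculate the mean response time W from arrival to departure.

First, compute utilization: ρ = λ/μ = 3.5/7.5 = 0.4667
For M/M/1: W = 1/(μ-λ)
W = 1/(7.5-3.5) = 1/4.00
W = 0.2500 hours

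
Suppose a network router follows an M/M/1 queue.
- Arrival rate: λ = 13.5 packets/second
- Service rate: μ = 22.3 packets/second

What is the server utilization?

Server utilization: ρ = λ/μ
ρ = 13.5/22.3 = 0.6054
The server is busy 60.54% of the time.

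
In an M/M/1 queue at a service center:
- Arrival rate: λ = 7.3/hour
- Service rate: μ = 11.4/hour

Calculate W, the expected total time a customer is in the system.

First, compute utilization: ρ = λ/μ = 7.3/11.4 = 0.6404
For M/M/1: W = 1/(μ-λ)
W = 1/(11.4-7.3) = 1/4.10
W = 0.2439 hours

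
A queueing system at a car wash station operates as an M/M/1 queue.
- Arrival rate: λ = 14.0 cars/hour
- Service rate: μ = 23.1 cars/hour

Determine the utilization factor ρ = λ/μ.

Server utilization: ρ = λ/μ
ρ = 14.0/23.1 = 0.6061
The server is busy 60.61% of the time.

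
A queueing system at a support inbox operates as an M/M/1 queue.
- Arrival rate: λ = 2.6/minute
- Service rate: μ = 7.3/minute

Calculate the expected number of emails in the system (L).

ρ = λ/μ = 2.6/7.3 = 0.3562
For M/M/1: L = λ/(μ-λ)
L = 2.6/(7.3-2.6) = 2.6/4.70
L = 0.5532 emails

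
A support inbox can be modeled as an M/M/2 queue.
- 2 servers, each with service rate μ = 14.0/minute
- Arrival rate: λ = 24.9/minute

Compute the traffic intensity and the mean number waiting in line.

Traffic intensity: ρ = λ/(cμ) = 24.9/(2×14.0) = 0.8893
Since ρ = 0.8893 < 1, system is stable.
Offered load a = λ/μ = cρ = 24.9/14.0 = 1.7786
P₀ = [ Σₙ₌₀^1 aⁿ/n! + a^2/(2!(1-ρ)) ]⁻¹
Σ = a^0/0! + a^1/1! = 1.0000 + 1.7786 = 2.7786
a^2/(2!(1-ρ)) = 3.163316/(2 × 0.1107143) = 14.2859
P₀ = 1/(2.7786 + 14.2859) = 0.05860
Lq = P₀·a^2·ρ / (2!(1-ρ)²) = 0.0586011 × 3.16332 × 0.889286 / (2 × 0.0122577) = 6.7244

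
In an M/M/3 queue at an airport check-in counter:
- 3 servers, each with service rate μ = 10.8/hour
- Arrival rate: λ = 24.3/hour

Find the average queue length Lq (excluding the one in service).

Traffic intensity: ρ = λ/(cμ) = 24.3/(3×10.8) = 0.7500
Since ρ = 0.7500 < 1, system is stable.
Offered load a = λ/μ = cρ = 24.3/10.8 = 2.2500
P₀ = [ Σₙ₌₀^2 aⁿ/n! + a^3/(3!(1-ρ)) ]⁻¹
Σ = a^0/0! + a^1/1! + a^2/2! = 1.0000 + 2.2500 + 2.5312 = 5.7812
a^3/(3!(1-ρ)) = 11.3906/(6 × 0.2500) = 7.5937
P₀ = 1/(5.7812 + 7.5937) = 0.07477
Lq = P₀·a^3·ρ / (3!(1-ρ)²) = 0.074766 × 11.3906 × 0.75000 / (6 × 0.062500) = 1.7033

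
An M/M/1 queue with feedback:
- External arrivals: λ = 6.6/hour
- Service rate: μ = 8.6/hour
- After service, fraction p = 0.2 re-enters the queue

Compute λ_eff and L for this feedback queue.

Effective arrival rate: λ_eff = λ/(1-p) = 6.6/(1-0.2) = 6.6/0.80 = 8.2500
ρ = λ_eff/μ = 8.2500/8.6 = 0.9593023
L = ρ/(1-ρ) = 0.9593023/(1-0.9593023) = 23.5714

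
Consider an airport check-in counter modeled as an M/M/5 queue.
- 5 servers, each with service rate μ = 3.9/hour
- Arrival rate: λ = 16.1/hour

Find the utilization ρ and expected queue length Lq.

Traffic intensity: ρ = λ/(cμ) = 16.1/(5×3.9) = 0.8256
Since ρ = 0.8256 < 1, system is stable.
Offered load a = λ/μ = cρ = 16.1/3.9 = 4.1282
P₀ = [ Σₙ₌₀^4 aⁿ/n! + a^5/(5!(1-ρ)) ]⁻¹
Σ = a^0/0! + a^1/1! + a^2/2! + a^3/3! + a^4/4! = 1.0000 + 4.1282 + 8.5210 + 11.7255 + 12.1014 = 37.4761
a^5/(5!(1-ρ)) = 1198.9646/(120 × 0.17435897) = 57.3035
P₀ = 1/(37.4761 + 57.3035) = 0.01055
Lq = P₀·a^5·ρ / (5!(1-ρ)²) = 0.0105508 × 1198.9646 × 0.825641 / (120 × 0.0304011) = 2.8629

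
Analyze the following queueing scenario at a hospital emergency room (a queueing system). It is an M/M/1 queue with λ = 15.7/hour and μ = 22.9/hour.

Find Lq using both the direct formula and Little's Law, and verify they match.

Method 1 (direct): Lq = λ²/(μ(μ-λ)) = 246.49/(22.9 × 7.20) = 1.4950

Method 2 (Little's Law):
W = 1/(μ-λ) = 1/7.20 = 0.13889
Wq = W - 1/μ = 0.13889 - 0.043668 = 0.09522
Lq = λWq = 15.7 × 0.09522 = 1.4950 ✔ (matches Method 1)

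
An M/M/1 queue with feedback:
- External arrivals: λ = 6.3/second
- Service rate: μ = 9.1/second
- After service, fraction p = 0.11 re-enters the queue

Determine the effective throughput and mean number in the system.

Effective arrival rate: λ_eff = λ/(1-p) = 6.3/(1-0.11) = 6.3/0.89 = 7.07865
ρ = λ_eff/μ = 7.07865/9.1 = 0.77787
L = ρ/(1-ρ) = 0.77787/(1-0.77787) = 3.5019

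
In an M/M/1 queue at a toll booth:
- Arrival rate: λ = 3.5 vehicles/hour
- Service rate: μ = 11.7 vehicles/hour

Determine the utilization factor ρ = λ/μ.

Server utilization: ρ = λ/μ
ρ = 3.5/11.7 = 0.2991
The server is busy 29.91% of the time.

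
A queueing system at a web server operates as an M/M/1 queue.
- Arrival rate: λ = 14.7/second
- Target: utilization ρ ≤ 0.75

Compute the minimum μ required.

ρ = λ/μ, so μ = λ/ρ
μ ≥ 14.7/0.75 = 19.6000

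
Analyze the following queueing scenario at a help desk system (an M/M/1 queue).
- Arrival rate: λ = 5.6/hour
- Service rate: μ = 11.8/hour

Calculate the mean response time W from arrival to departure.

First, compute utilization: ρ = λ/μ = 5.6/11.8 = 0.4746
For M/M/1: W = 1/(μ-λ)
W = 1/(11.8-5.6) = 1/6.20
W = 0.1613 hours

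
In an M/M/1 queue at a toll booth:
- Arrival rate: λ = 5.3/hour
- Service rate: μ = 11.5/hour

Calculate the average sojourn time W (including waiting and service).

First, compute utilization: ρ = λ/μ = 5.3/11.5 = 0.4609
For M/M/1: W = 1/(μ-λ)
W = 1/(11.5-5.3) = 1/6.20
W = 0.1613 hours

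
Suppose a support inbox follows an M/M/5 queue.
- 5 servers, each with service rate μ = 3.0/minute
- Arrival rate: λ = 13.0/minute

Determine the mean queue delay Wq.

Traffic intensity: ρ = λ/(cμ) = 13.0/(5×3.0) = 0.8667
Since ρ = 0.8667 < 1, system is stable.
Offered load a = λ/μ = cρ = 13.0/3.0 = 4.3333
P₀ = [ Σₙ₌₀^4 aⁿ/n! + a^5/(5!(1-ρ)) ]⁻¹
Σ = a^0/0! + a^1/1! + a^2/2! + a^3/3! + a^4/4! = 1.0000 + 4.3333 + 9.3889 + 13.5617 + 14.6919 = 42.9758
a^5/(5!(1-ρ)) = 1527.9547/(120 × 0.1333333) = 95.4972
P₀ = 1/(42.9758 + 95.4972) = 0.007222
Lq = P₀·a^5·ρ / (5!(1-ρ)²) = 0.00722162 × 1527.9547 × 0.866667 / (120 × 0.0177778) = 4.4827
Wq = Lq/λ = 4.4827/13.0 = 0.3448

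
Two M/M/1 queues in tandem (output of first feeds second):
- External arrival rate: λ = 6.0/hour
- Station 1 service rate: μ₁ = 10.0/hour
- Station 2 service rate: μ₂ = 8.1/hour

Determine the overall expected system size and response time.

By Jackson's theorem, each station behaves as independent M/M/1.
Station 1: ρ₁ = 6.0/10.0 = 0.6000, L₁ = ρ₁/(1-ρ₁) = λ/(μ₁-λ) = 6.0/4.00 = 1.5000
Station 2: ρ₂ = 6.0/8.1 = 0.7407, L₂ = ρ₂/(1-ρ₂) = λ/(μ₂-λ) = 6.0/2.10 = 2.8571
Total: L = L₁ + L₂ = 1.5000 + 2.8571 = 4.3571
W = L/λ = 4.3571/6.0 = 0.7262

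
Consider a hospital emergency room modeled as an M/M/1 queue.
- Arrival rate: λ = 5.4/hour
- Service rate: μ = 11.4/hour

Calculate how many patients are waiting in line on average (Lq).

ρ = λ/μ = 5.4/11.4 = 0.4737
For M/M/1: Lq = λ²/(μ(μ-λ))
Lq = 29.16/(11.4 × 6.00)
Lq = 0.4263 patients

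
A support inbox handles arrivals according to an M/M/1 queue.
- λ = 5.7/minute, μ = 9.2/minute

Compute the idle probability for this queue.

ρ = λ/μ = 5.7/9.2 = 0.6196
P(0) = 1 - ρ = 1 - 0.6196 = 0.3804
The server is idle 38.04% of the time.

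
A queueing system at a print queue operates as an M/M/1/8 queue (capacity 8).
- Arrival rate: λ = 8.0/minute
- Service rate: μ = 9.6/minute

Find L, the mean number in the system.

ρ = λ/μ = 8.0/9.6 = 0.83333
P₀ = (1-ρ)/(1-ρ^(K+1)) = (1-0.83333)/(1-0.83333^9) = 0.16667/0.80620 = 0.2067
P_K = P₀×ρ^K = 0.2067 × 0.83333^8 = 0.2067 × 0.2326 = 0.04808
L = ρ[1 - (K+1)ρ^K + Kρ^(K+1)] / [(1-ρ)(1-ρ^(K+1))]
L = 0.83333 × (1 - 9×0.23256 + 8×0.19380) / ((1 - 0.83333) × (1 - 0.19380)) = 2.8364 jobs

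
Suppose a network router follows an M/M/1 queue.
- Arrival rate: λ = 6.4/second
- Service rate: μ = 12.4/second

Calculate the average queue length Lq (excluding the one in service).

ρ = λ/μ = 6.4/12.4 = 0.5161
For M/M/1: Lq = λ²/(μ(μ-λ))
Lq = 40.96/(12.4 × 6.00)
Lq = 0.5505 packets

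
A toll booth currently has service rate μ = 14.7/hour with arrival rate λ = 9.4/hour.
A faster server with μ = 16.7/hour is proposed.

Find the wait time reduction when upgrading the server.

System 1: ρ₁ = 9.4/14.7 = 0.6395, W₁ = 1/(14.7-9.4) = 0.1887
System 2: ρ₂ = 9.4/16.7 = 0.5629, W₂ = 1/(16.7-9.4) = 0.1370
Improvement: (W₁-W₂)/W₁ = (0.1887-0.1370)/0.1887 = 27.40%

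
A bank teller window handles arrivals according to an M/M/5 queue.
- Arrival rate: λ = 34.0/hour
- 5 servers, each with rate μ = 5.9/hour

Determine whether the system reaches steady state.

Stability requires ρ = λ/(cμ) < 1
ρ = 34.0/(5 × 5.9) = 34.0/29.50 = 1.1525
Since 1.1525 ≥ 1, the system is UNSTABLE.
Need c > λ/μ = 34.0/5.9 = 5.76.
Minimum servers needed: c = 6.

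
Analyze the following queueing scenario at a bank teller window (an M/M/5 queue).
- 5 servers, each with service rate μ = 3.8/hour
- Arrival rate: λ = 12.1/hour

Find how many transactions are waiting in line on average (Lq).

Traffic intensity: ρ = λ/(cμ) = 12.1/(5×3.8) = 0.6368
Since ρ = 0.6368 < 1, system is stable.
Offered load a = λ/μ = cρ = 12.1/3.8 = 3.1842
P₀ = [ Σₙ₌₀^4 aⁿ/n! + a^5/(5!(1-ρ)) ]⁻¹
Σ = a^0/0! + a^1/1! + a^2/2! + a^3/3! + a^4/4! = 1.0000 + 3.1842 + 5.0696 + 5.3809 + 4.2835 = 18.9182
a^5/(5!(1-ρ)) = 327.3474/(120 × 0.36316) = 7.5116
P₀ = 1/(18.9182 + 7.5116) = 0.03784
Lq = P₀·a^5·ρ / (5!(1-ρ)²) = 0.03784 × 327.3474 × 0.6368 / (120 × 0.1319) = 0.4984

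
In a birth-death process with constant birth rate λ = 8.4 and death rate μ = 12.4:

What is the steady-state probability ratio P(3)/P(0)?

For constant rates: P(n)/P(0) = (λ/μ)^n
P(3)/P(0) = (8.4/12.4)^3 = 0.67742^3 = 0.3109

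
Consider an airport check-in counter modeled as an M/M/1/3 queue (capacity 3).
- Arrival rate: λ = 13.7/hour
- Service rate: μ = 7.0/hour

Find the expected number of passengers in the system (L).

ρ = λ/μ = 13.7/7.0 = 1.9571
P₀ = (1-ρ)/(1-ρ^(K+1)) = (1-1.9571)/(1-1.9571^4) = -0.9571/-13.6707 = 0.07001
P_K = P₀×ρ^K = 0.07001 × 1.9571^3 = 0.07001 × 7.4962 = 0.5248
L = ρ[1 - (K+1)ρ^K + Kρ^(K+1)] / [(1-ρ)(1-ρ^(K+1))]
L = 1.9571 × (1 - 4×7.49616 + 3×14.6707) / ((1 - 1.9571) × (1 - 14.6707)) = 2.2478 passengers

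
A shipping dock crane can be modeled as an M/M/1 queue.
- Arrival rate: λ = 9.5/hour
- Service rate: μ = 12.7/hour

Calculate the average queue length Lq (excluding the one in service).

ρ = λ/μ = 9.5/12.7 = 0.7480
For M/M/1: Lq = λ²/(μ(μ-λ))
Lq = 90.25/(12.7 × 3.20)
Lq = 2.2207 containers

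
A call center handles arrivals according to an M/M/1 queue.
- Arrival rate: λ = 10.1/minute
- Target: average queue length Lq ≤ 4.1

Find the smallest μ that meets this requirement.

For M/M/1: Lq = λ²/(μ(μ-λ))
Need Lq ≤ 4.1, i.e. μ(μ-λ) ≥ λ²/4.1
μ² - 10.1μ - 102.01/4.1 ≥ 0  →  μ² - 10.1μ - 24.8805 ≥ 0
Quadratic formula (positive root): μ = [λ + √(λ² + 4×24.8805)]/2
Discriminant: 102.01 + 4×24.8805 = 201.5320, √201.5320 = 14.1962
μ ≥ (10.1 + 14.1962)/2 = 12.1481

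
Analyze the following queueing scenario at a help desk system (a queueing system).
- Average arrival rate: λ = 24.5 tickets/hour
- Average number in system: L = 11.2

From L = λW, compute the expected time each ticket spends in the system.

Little's Law: L = λW, so W = L/λ
W = 11.2/24.5 = 0.4571 hours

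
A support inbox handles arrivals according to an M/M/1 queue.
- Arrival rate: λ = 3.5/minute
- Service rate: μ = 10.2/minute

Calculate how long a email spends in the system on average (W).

First, compute utilization: ρ = λ/μ = 3.5/10.2 = 0.3431
For M/M/1: W = 1/(μ-λ)
W = 1/(10.2-3.5) = 1/6.70
W = 0.1493 minutes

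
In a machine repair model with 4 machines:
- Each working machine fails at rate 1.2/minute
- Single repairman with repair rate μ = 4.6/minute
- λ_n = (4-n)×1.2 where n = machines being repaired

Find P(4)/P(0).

P(4)/P(0) = ∏_{i=0}^{4-1} λ_i/μ_{i+1}
= (4-0)×1.2/4.6 × (4-1)×1.2/4.6 × (4-2)×1.2/4.6 × (4-3)×1.2/4.6
= 0.1111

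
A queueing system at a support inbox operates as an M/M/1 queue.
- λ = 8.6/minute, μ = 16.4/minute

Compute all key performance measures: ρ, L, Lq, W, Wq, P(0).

Step 1: ρ = λ/μ = 8.6/16.4 = 0.5244
Step 2: L = λ/(μ-λ) = 8.6/7.80 = 1.1026
Step 3: Lq = λ²/(μ(μ-λ)) = 73.96/(16.4×7.80) = 0.5782
Step 4: W = 1/(μ-λ) = 1/7.80 = 0.12821
Step 5: Wq = λ/(μ(μ-λ)) = 8.6/(16.4×7.80) = 0.06723
Step 6: P(0) = 1-ρ = 0.4756
Verify: L = λW = 8.6×0.12821 = 1.1026 ✔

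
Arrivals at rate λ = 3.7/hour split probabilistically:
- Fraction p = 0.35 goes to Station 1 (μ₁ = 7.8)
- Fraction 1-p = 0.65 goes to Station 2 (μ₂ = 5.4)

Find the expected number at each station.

Effective rates: λ₁ = 3.7×0.35 = 1.295, λ₂ = 3.7×0.65 = 2.405
Station 1: ρ₁ = 1.295/7.8 = 0.16603, L₁ = ρ₁/(1-ρ₁) = 0.16603/(1-0.16603) = 0.1991
Station 2: ρ₂ = 2.405/5.4 = 0.44537, L₂ = ρ₂/(1-ρ₂) = 0.44537/(1-0.44537) = 0.8030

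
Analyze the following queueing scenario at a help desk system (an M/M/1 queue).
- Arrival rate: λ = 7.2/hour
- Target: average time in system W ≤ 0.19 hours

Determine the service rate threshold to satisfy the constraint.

For M/M/1: W = 1/(μ-λ)
Need W ≤ 0.19, so 1/(μ-λ) ≤ 0.19
μ - λ ≥ 1/0.19 = 5.2632
μ ≥ 7.2 + 5.2632 = 12.4632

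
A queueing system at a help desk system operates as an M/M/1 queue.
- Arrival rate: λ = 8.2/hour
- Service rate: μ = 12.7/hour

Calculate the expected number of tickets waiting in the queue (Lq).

ρ = λ/μ = 8.2/12.7 = 0.6457
For M/M/1: Lq = λ²/(μ(μ-λ))
Lq = 67.24/(12.7 × 4.50)
Lq = 1.1766 tickets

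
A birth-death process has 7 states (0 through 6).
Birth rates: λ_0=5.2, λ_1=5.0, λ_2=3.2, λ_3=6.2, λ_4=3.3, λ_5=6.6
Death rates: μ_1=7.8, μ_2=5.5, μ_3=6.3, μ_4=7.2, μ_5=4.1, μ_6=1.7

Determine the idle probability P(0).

Ratios P(n)/P(0) = (λ₀···λₙ₋₁)/(μ₁···μₙ):
P(1)/P(0) = (5.2)/(7.8) = 0.6667
P(2)/P(0) = (5.2×5.0)/(7.8×5.5) = 0.6061
P(3)/P(0) = (5.2×5.0×3.2)/(7.8×5.5×6.3) = 0.3078
P(4)/P(0) = (5.2×5.0×3.2×6.2)/(7.8×5.5×6.3×7.2) = 0.2651
P(5)/P(0) = (5.2×5.0×3.2×6.2×3.3)/(7.8×5.5×6.3×7.2×4.1) = 0.2134
P(6)/P(0) = (5.2×5.0×3.2×6.2×3.3×6.6)/(7.8×5.5×6.3×7.2×4.1×1.7) = 0.8283

Normalization: ∑ P(n) = 1
P(0) × (1.0000 + 0.6667 + 0.6061 + 0.3078 + 0.2651 + 0.2134 + 0.8283) = 1
P(0) × 3.8874 = 1
P(0) = 1/3.8874 = 0.2572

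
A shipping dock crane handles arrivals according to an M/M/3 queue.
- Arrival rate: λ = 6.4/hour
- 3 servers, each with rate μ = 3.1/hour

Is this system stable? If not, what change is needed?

Stability requires ρ = λ/(cμ) < 1
ρ = 6.4/(3 × 3.1) = 6.4/9.30 = 0.6882
Since 0.6882 < 1, the system is STABLE.
The servers are busy 68.82% of the time.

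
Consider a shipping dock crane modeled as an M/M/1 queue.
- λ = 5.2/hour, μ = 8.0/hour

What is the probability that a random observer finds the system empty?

ρ = λ/μ = 5.2/8.0 = 0.6500
P(0) = 1 - ρ = 1 - 0.6500 = 0.3500
The server is idle 35.00% of the time.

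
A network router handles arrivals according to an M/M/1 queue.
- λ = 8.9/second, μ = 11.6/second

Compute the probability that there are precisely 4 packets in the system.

ρ = λ/μ = 8.9/11.6 = 0.76724
P(n) = (1-ρ)ρⁿ
P(4) = (1-0.76724) × 0.76724^4
P(4) = 0.23276 × 0.34652
P(4) = 0.08066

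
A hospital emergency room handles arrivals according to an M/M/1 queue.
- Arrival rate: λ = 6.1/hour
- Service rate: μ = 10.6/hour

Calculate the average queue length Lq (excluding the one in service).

ρ = λ/μ = 6.1/10.6 = 0.5755
For M/M/1: Lq = λ²/(μ(μ-λ))
Lq = 37.21/(10.6 × 4.50)
Lq = 0.7801 patients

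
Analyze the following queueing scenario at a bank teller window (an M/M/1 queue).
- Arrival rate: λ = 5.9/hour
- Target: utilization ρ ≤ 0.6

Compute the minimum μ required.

ρ = λ/μ, so μ = λ/ρ
μ ≥ 5.9/0.6 = 9.8333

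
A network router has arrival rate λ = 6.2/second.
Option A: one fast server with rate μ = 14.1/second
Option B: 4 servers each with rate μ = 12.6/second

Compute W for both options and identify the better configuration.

Option A: single server μ = 14.1 (M/M/1)
  ρ_A = 6.2/14.1 = 0.4397
  W_A = 1/(μ-λ) = 1/(14.1-6.2) = 1/7.90 = 0.1266

Option B: 4 servers μ = 12.6 (M/M/4)
  ρ_B = λ/(cμ) = 6.2/(4×12.6) = 0.1230
  Offered load a = λ/μ = cρ = 6.2/12.6 = 0.4921
  P₀ = [ Σₙ₌₀^3 aⁿ/n! + a^4/(4!(1-ρ)) ]⁻¹
  Σ = a^0/0! + a^1/1! + a^2/2! + a^3/3! = 1.0000 + 0.49206 + 0.12106 + 0.019857 = 1.6330
  a^4/(4!(1-ρ)) = 0.058625/(24 × 0.87698) = 0.002785
  P₀ = 1/(1.6330 + 0.002785) = 0.6113
  Lq = P₀·a^4·ρ / (4!(1-ρ)²) = 0.61133 × 0.058625 × 0.12302 / (24 × 0.76910) = 0.0002389
  Wq_B = Lq/λ = 0.000238852/6.2 = 0.000038525
  W_B = Wq_B + 1/μ = 0.000038525 + 0.079365 = 0.07940

Since W_B = 0.07940 < W_A = 0.1266, Option B (multiple servers) has the shorter time in system.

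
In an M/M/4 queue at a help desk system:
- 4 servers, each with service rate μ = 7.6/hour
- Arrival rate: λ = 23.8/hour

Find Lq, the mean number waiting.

Traffic intensity: ρ = λ/(cμ) = 23.8/(4×7.6) = 0.7829
Since ρ = 0.7829 < 1, system is stable.
Offered load a = λ/μ = cρ = 23.8/7.6 = 3.1316
P₀ = [ Σₙ₌₀^3 aⁿ/n! + a^4/(4!(1-ρ)) ]⁻¹
Σ = a^0/0! + a^1/1! + a^2/2! + a^3/3! = 1.00000 + 3.13158 + 4.90339 + 5.11845 = 14.1534
a^4/(4!(1-ρ)) = 96.1731/(24 × 0.217105) = 18.4575
P₀ = 1/(14.1534 + 18.4575) = 0.03066
Lq = P₀·a^4·ρ / (4!(1-ρ)²) = 0.030665 × 96.1731 × 0.78289 / (24 × 0.047135) = 2.0410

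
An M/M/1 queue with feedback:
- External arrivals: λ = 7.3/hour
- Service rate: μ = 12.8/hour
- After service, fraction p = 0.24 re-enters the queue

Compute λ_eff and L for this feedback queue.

Effective arrival rate: λ_eff = λ/(1-p) = 7.3/(1-0.24) = 7.3/0.76 = 9.6053
ρ = λ_eff/μ = 9.6053/12.8 = 0.75041
L = ρ/(1-ρ) = 0.75041/(1-0.75041) = 3.0066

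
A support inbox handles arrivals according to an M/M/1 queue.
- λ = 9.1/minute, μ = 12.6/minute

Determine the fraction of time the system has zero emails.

ρ = λ/μ = 9.1/12.6 = 0.7222
P(0) = 1 - ρ = 1 - 0.7222 = 0.2778
The server is idle 27.78% of the time.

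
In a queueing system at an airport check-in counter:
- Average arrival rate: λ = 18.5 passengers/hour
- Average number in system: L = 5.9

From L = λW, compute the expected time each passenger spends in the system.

Little's Law: L = λW, so W = L/λ
W = 5.9/18.5 = 0.3189 hours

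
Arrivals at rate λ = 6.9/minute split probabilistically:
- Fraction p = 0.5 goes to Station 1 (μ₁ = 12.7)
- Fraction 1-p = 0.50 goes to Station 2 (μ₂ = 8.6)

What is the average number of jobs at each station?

Effective rates: λ₁ = 6.9×0.5 = 3.45, λ₂ = 6.9×0.50 = 3.45
Station 1: ρ₁ = 3.45/12.7 = 0.27165, L₁ = ρ₁/(1-ρ₁) = 0.27165/(1-0.27165) = 0.3730
Station 2: ρ₂ = 3.45/8.6 = 0.40116, L₂ = ρ₂/(1-ρ₂) = 0.40116/(1-0.40116) = 0.6699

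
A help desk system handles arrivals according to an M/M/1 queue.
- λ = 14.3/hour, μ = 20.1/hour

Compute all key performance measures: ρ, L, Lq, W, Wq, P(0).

Step 1: ρ = λ/μ = 14.3/20.1 = 0.7114
Step 2: L = λ/(μ-λ) = 14.3/5.80 = 2.4655
Step 3: Lq = λ²/(μ(μ-λ)) = 204.49/(20.1×5.80) = 1.7541
Step 4: W = 1/(μ-λ) = 1/5.80 = 0.17241
Step 5: Wq = λ/(μ(μ-λ)) = 14.3/(20.1×5.80) = 0.1227
Step 6: P(0) = 1-ρ = 0.2886
Verify: L = λW = 14.3×0.17241 = 2.4655 ✔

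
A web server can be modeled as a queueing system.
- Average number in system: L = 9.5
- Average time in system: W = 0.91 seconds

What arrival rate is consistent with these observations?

Little's Law: L = λW, so λ = L/W
λ = 9.5/0.91 = 10.4396 requests/second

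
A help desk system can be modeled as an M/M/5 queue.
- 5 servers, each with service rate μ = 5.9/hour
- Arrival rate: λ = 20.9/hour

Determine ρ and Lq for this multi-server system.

Traffic intensity: ρ = λ/(cμ) = 20.9/(5×5.9) = 0.7085
Since ρ = 0.7085 < 1, system is stable.
Offered load a = λ/μ = cρ = 20.9/5.9 = 3.5424
P₀ = [ Σₙ₌₀^4 aⁿ/n! + a^5/(5!(1-ρ)) ]⁻¹
Σ = a^0/0! + a^1/1! + a^2/2! + a^3/3! + a^4/4! = 1.0000 + 3.5424 + 6.2742 + 7.4085 + 6.5609 = 24.7860
a^5/(5!(1-ρ)) = 557.7908/(120 × 0.291525) = 15.9446
P₀ = 1/(24.7860 + 15.9446) = 0.02455
Lq = P₀·a^5·ρ / (5!(1-ρ)²) = 0.024552 × 557.7908 × 0.70847 / (120 × 0.084987) = 0.9514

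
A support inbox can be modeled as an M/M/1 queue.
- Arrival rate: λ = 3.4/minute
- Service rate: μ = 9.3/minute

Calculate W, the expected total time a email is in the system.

First, compute utilization: ρ = λ/μ = 3.4/9.3 = 0.3656
For M/M/1: W = 1/(μ-λ)
W = 1/(9.3-3.4) = 1/5.90
W = 0.1695 minutes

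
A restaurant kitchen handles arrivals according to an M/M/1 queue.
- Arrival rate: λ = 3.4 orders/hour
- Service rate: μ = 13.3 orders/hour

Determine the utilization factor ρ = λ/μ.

Server utilization: ρ = λ/μ
ρ = 3.4/13.3 = 0.2556
The server is busy 25.56% of the time.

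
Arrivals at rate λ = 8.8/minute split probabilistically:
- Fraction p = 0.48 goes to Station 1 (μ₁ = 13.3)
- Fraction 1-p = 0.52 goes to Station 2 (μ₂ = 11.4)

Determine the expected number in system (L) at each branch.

Effective rates: λ₁ = 8.8×0.48 = 4.224, λ₂ = 8.8×0.52 = 4.576
Station 1: ρ₁ = 4.224/13.3 = 0.3176, L₁ = ρ₁/(1-ρ₁) = 0.3176/(1-0.3176) = 0.4654
Station 2: ρ₂ = 4.576/11.4 = 0.4014, L₂ = ρ₂/(1-ρ₂) = 0.4014/(1-0.4014) = 0.6706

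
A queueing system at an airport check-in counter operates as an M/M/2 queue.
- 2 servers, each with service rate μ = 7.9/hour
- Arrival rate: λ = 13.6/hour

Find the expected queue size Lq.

Traffic intensity: ρ = λ/(cμ) = 13.6/(2×7.9) = 0.8608
Since ρ = 0.8608 < 1, system is stable.
Offered load a = λ/μ = cρ = 13.6/7.9 = 1.7215
P₀ = [ Σₙ₌₀^1 aⁿ/n! + a^2/(2!(1-ρ)) ]⁻¹
Σ = a^0/0! + a^1/1! = 1.0000 + 1.7215 = 2.7215
a^2/(2!(1-ρ)) = 2.9636/(2 × 0.13924) = 10.6421
P₀ = 1/(2.7215 + 10.6421) = 0.07483
Lq = P₀·a^2·ρ / (2!(1-ρ)²) = 0.0748299 × 2.96363 × 0.860759 / (2 × 0.0193879) = 4.9229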